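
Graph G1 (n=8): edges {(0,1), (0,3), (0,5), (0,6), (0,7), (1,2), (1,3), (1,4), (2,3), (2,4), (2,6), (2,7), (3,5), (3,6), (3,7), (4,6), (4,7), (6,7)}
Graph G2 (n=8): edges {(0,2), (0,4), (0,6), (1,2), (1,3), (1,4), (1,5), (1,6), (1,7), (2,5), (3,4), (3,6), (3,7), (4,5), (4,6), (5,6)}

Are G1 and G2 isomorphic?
No, not isomorphic

The graphs are NOT isomorphic.

Degrees in G1: deg(0)=5, deg(1)=4, deg(2)=5, deg(3)=6, deg(4)=4, deg(5)=2, deg(6)=5, deg(7)=5.
Sorted degree sequence of G1: [6, 5, 5, 5, 5, 4, 4, 2].
Degrees in G2: deg(0)=3, deg(1)=6, deg(2)=3, deg(3)=4, deg(4)=5, deg(5)=4, deg(6)=5, deg(7)=2.
Sorted degree sequence of G2: [6, 5, 5, 4, 4, 3, 3, 2].
The (sorted) degree sequence is an isomorphism invariant, so since G1 and G2 have different degree sequences they cannot be isomorphic.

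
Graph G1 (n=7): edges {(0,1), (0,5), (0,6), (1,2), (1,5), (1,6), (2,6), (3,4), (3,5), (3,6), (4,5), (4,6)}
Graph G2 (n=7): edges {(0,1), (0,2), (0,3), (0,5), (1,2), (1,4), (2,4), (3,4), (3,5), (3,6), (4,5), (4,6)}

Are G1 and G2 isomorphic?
Yes, isomorphic

The graphs are isomorphic.
One valid mapping φ: V(G1) → V(G2): 0→5, 1→3, 2→6, 3→2, 4→1, 5→0, 6→4

Verify φ preserves adjacency — for each edge of G1, its image is an edge of G2:
  (0,1) → (φ(0),φ(1)) = (3,5) ∈ E(G2) ✓
  (0,5) → (φ(0),φ(5)) = (0,5) ∈ E(G2) ✓
  (0,6) → (φ(0),φ(6)) = (4,5) ∈ E(G2) ✓
  (1,2) → (φ(1),φ(2)) = (3,6) ∈ E(G2) ✓
  (1,5) → (φ(1),φ(5)) = (0,3) ∈ E(G2) ✓
  (1,6) → (φ(1),φ(6)) = (3,4) ∈ E(G2) ✓
  (2,6) → (φ(2),φ(6)) = (4,6) ∈ E(G2) ✓
  (3,4) → (φ(3),φ(4)) = (1,2) ∈ E(G2) ✓
  (3,5) → (φ(3),φ(5)) = (0,2) ∈ E(G2) ✓
  (3,6) → (φ(3),φ(6)) = (2,4) ∈ E(G2) ✓
  (4,5) → (φ(4),φ(5)) = (0,1) ∈ E(G2) ✓
  (4,6) → (φ(4),φ(6)) = (1,4) ∈ E(G2) ✓
All 12 edges of G1 map to edges of G2, and |E(G1)| = |E(G2)| = 12, so φ is a bijection on edges as well as vertices. Hence G1 ≅ G2.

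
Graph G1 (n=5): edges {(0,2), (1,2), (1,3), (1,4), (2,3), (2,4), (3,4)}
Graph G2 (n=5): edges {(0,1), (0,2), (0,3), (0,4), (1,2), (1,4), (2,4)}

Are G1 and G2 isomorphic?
Yes, isomorphic

The graphs are isomorphic.
One valid mapping φ: V(G1) → V(G2): 0→3, 1→1, 2→0, 3→2, 4→4

Verify φ preserves adjacency — for each edge of G1, its image is an edge of G2:
  (0,2) → (φ(0),φ(2)) = (0,3) ∈ E(G2) ✓
  (1,2) → (φ(1),φ(2)) = (0,1) ∈ E(G2) ✓
  (1,3) → (φ(1),φ(3)) = (1,2) ∈ E(G2) ✓
  (1,4) → (φ(1),φ(4)) = (1,4) ∈ E(G2) ✓
  (2,3) → (φ(2),φ(3)) = (0,2) ∈ E(G2) ✓
  (2,4) → (φ(2),φ(4)) = (0,4) ∈ E(G2) ✓
  (3,4) → (φ(3),φ(4)) = (2,4) ∈ E(G2) ✓
All 7 edges of G1 map to edges of G2, and |E(G1)| = |E(G2)| = 7, so φ is a bijection on edges as well as vertices. Hence G1 ≅ G2.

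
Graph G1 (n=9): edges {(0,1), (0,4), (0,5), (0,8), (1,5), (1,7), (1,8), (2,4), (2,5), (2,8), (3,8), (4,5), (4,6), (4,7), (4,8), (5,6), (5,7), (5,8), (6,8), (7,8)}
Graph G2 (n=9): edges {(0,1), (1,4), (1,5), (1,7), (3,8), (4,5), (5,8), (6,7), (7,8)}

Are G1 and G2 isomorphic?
No, not isomorphic

The graphs are NOT isomorphic.

Connected components of G1: 1 component(s) with vertex sets [[0, 1, 2, 3, 4, 5, 6, 7, 8]], sizes [9].
Connected components of G2: 2 component(s) with vertex sets [[2], [0, 1, 3, 4, 5, 6, 7, 8]], sizes [1, 8].
The number of connected components (and the multiset of component sizes) is an isomorphism invariant — an isomorphism maps each component of G1 bijectively onto a component of G2. Since G1 has 1 component(s) and G2 has 2, they cannot be isomorphic.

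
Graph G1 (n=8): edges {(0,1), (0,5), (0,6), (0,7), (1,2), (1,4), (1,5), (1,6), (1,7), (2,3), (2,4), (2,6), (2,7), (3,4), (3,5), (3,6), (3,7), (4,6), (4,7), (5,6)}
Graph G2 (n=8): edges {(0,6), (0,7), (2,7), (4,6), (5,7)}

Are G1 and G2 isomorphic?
No, not isomorphic

The graphs are NOT isomorphic.

Connected components of G1: 1 component(s) with vertex sets [[0, 1, 2, 3, 4, 5, 6, 7]], sizes [8].
Connected components of G2: 3 component(s) with vertex sets [[1], [3], [0, 2, 4, 5, 6, 7]], sizes [1, 1, 6].
The number of connected components (and the multiset of component sizes) is an isomorphism invariant — an isomorphism maps each component of G1 bijectively onto a component of G2. Since G1 has 1 component(s) and G2 has 3, they cannot be isomorphic.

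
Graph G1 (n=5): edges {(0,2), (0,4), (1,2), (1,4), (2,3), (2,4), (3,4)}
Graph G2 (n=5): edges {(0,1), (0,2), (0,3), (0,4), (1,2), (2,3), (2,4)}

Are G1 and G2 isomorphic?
Yes, isomorphic

The graphs are isomorphic.
One valid mapping φ: V(G1) → V(G2): 0→4, 1→3, 2→2, 3→1, 4→0

Verify φ preserves adjacency — for each edge of G1, its image is an edge of G2:
  (0,2) → (φ(0),φ(2)) = (2,4) ∈ E(G2) ✓
  (0,4) → (φ(0),φ(4)) = (0,4) ∈ E(G2) ✓
  (1,2) → (φ(1),φ(2)) = (2,3) ∈ E(G2) ✓
  (1,4) → (φ(1),φ(4)) = (0,3) ∈ E(G2) ✓
  (2,3) → (φ(2),φ(3)) = (1,2) ∈ E(G2) ✓
  (2,4) → (φ(2),φ(4)) = (0,2) ∈ E(G2) ✓
  (3,4) → (φ(3),φ(4)) = (0,1) ∈ E(G2) ✓
All 7 edges of G1 map to edges of G2, and |E(G1)| = |E(G2)| = 7, so φ is a bijection on edges as well as vertices. Hence G1 ≅ G2.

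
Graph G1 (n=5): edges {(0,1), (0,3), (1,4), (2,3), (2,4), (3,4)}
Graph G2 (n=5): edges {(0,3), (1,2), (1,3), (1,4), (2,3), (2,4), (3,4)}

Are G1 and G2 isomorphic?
No, not isomorphic

The graphs are NOT isomorphic.

Degrees in G1: deg(0)=2, deg(1)=2, deg(2)=2, deg(3)=3, deg(4)=3.
Sorted degree sequence of G1: [3, 3, 2, 2, 2].
Degrees in G2: deg(0)=1, deg(1)=3, deg(2)=3, deg(3)=4, deg(4)=3.
Sorted degree sequence of G2: [4, 3, 3, 3, 1].
The (sorted) degree sequence is an isomorphism invariant, so since G1 and G2 have different degree sequences they cannot be isomorphic.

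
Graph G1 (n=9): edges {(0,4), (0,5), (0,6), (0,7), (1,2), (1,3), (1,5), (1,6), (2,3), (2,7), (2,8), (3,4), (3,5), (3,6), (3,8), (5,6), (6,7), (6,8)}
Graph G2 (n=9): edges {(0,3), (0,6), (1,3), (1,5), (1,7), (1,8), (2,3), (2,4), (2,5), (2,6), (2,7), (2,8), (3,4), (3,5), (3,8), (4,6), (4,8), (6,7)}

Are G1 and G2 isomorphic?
Yes, isomorphic

The graphs are isomorphic.
One valid mapping φ: V(G1) → V(G2): 0→6, 1→8, 2→1, 3→3, 4→0, 5→4, 6→2, 7→7, 8→5

Verify φ preserves adjacency — for each edge of G1, its image is an edge of G2:
  (0,4) → (φ(0),φ(4)) = (0,6) ∈ E(G2) ✓
  (0,5) → (φ(0),φ(5)) = (4,6) ∈ E(G2) ✓
  (0,6) → (φ(0),φ(6)) = (2,6) ∈ E(G2) ✓
  (0,7) → (φ(0),φ(7)) = (6,7) ∈ E(G2) ✓
  (1,2) → (φ(1),φ(2)) = (1,8) ∈ E(G2) ✓
  (1,3) → (φ(1),φ(3)) = (3,8) ∈ E(G2) ✓
  (1,5) → (φ(1),φ(5)) = (4,8) ∈ E(G2) ✓
  (1,6) → (φ(1),φ(6)) = (2,8) ∈ E(G2) ✓
  (2,3) → (φ(2),φ(3)) = (1,3) ∈ E(G2) ✓
  (2,7) → (φ(2),φ(7)) = (1,7) ∈ E(G2) ✓
  (2,8) → (φ(2),φ(8)) = (1,5) ∈ E(G2) ✓
  (3,4) → (φ(3),φ(4)) = (0,3) ∈ E(G2) ✓
  (3,5) → (φ(3),φ(5)) = (3,4) ∈ E(G2) ✓
  (3,6) → (φ(3),φ(6)) = (2,3) ∈ E(G2) ✓
  (3,8) → (φ(3),φ(8)) = (3,5) ∈ E(G2) ✓
  (5,6) → (φ(5),φ(6)) = (2,4) ∈ E(G2) ✓
  (6,7) → (φ(6),φ(7)) = (2,7) ∈ E(G2) ✓
  (6,8) → (φ(6),φ(8)) = (2,5) ∈ E(G2) ✓
All 18 edges of G1 map to edges of G2, and |E(G1)| = |E(G2)| = 18, so φ is a bijection on edges as well as vertices. Hence G1 ≅ G2.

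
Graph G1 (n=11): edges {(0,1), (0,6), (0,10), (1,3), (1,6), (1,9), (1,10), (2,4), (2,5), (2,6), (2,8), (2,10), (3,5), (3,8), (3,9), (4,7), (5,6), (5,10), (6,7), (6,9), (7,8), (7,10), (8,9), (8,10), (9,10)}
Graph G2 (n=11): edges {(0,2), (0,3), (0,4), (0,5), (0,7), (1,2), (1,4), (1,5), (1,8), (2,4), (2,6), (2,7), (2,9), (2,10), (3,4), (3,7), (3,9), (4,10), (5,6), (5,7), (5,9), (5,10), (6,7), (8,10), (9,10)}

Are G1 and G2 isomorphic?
Yes, isomorphic

The graphs are isomorphic.
One valid mapping φ: V(G1) → V(G2): 0→6, 1→7, 2→10, 3→3, 4→8, 5→9, 6→5, 7→1, 8→4, 9→0, 10→2

Verify φ preserves adjacency — for each edge of G1, its image is an edge of G2:
  (0,1) → (φ(0),φ(1)) = (6,7) ∈ E(G2) ✓
  (0,6) → (φ(0),φ(6)) = (5,6) ∈ E(G2) ✓
  (0,10) → (φ(0),φ(10)) = (2,6) ∈ E(G2) ✓
  (1,3) → (φ(1),φ(3)) = (3,7) ∈ E(G2) ✓
  (1,6) → (φ(1),φ(6)) = (5,7) ∈ E(G2) ✓
  (1,9) → (φ(1),φ(9)) = (0,7) ∈ E(G2) ✓
  (1,10) → (φ(1),φ(10)) = (2,7) ∈ E(G2) ✓
  (2,4) → (φ(2),φ(4)) = (8,10) ∈ E(G2) ✓
  (2,5) → (φ(2),φ(5)) = (9,10) ∈ E(G2) ✓
  (2,6) → (φ(2),φ(6)) = (5,10) ∈ E(G2) ✓
  (2,8) → (φ(2),φ(8)) = (4,10) ∈ E(G2) ✓
  (2,10) → (φ(2),φ(10)) = (2,10) ∈ E(G2) ✓
  (3,5) → (φ(3),φ(5)) = (3,9) ∈ E(G2) ✓
  (3,8) → (φ(3),φ(8)) = (3,4) ∈ E(G2) ✓
  (3,9) → (φ(3),φ(9)) = (0,3) ∈ E(G2) ✓
  (4,7) → (φ(4),φ(7)) = (1,8) ∈ E(G2) ✓
  (5,6) → (φ(5),φ(6)) = (5,9) ∈ E(G2) ✓
  (5,10) → (φ(5),φ(10)) = (2,9) ∈ E(G2) ✓
  (6,7) → (φ(6),φ(7)) = (1,5) ∈ E(G2) ✓
  (6,9) → (φ(6),φ(9)) = (0,5) ∈ E(G2) ✓
  (7,8) → (φ(7),φ(8)) = (1,4) ∈ E(G2) ✓
  (7,10) → (φ(7),φ(10)) = (1,2) ∈ E(G2) ✓
  (8,9) → (φ(8),φ(9)) = (0,4) ∈ E(G2) ✓
  (8,10) → (φ(8),φ(10)) = (2,4) ∈ E(G2) ✓
  (9,10) → (φ(9),φ(10)) = (0,2) ∈ E(G2) ✓
All 25 edges of G1 map to edges of G2, and |E(G1)| = |E(G2)| = 25, so φ is a bijection on edges as well as vertices. Hence G1 ≅ G2.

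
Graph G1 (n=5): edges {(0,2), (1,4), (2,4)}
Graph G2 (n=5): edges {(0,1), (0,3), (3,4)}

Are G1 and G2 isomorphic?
Yes, isomorphic

The graphs are isomorphic.
One valid mapping φ: V(G1) → V(G2): 0→4, 1→1, 2→3, 3→2, 4→0

Verify φ preserves adjacency — for each edge of G1, its image is an edge of G2:
  (0,2) → (φ(0),φ(2)) = (3,4) ∈ E(G2) ✓
  (1,4) → (φ(1),φ(4)) = (0,1) ∈ E(G2) ✓
  (2,4) → (φ(2),φ(4)) = (0,3) ∈ E(G2) ✓
All 3 edges of G1 map to edges of G2, and |E(G1)| = |E(G2)| = 3, so φ is a bijection on edges as well as vertices. Hence G1 ≅ G2.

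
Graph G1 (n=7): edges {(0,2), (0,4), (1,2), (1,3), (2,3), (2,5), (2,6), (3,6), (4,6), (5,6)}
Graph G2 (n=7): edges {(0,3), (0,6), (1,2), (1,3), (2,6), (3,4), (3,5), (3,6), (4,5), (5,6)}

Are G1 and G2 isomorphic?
Yes, isomorphic

The graphs are isomorphic.
One valid mapping φ: V(G1) → V(G2): 0→1, 1→4, 2→3, 3→5, 4→2, 5→0, 6→6

Verify φ preserves adjacency — for each edge of G1, its image is an edge of G2:
  (0,2) → (φ(0),φ(2)) = (1,3) ∈ E(G2) ✓
  (0,4) → (φ(0),φ(4)) = (1,2) ∈ E(G2) ✓
  (1,2) → (φ(1),φ(2)) = (3,4) ∈ E(G2) ✓
  (1,3) → (φ(1),φ(3)) = (4,5) ∈ E(G2) ✓
  (2,3) → (φ(2),φ(3)) = (3,5) ∈ E(G2) ✓
  (2,5) → (φ(2),φ(5)) = (0,3) ∈ E(G2) ✓
  (2,6) → (φ(2),φ(6)) = (3,6) ∈ E(G2) ✓
  (3,6) → (φ(3),φ(6)) = (5,6) ∈ E(G2) ✓
  (4,6) → (φ(4),φ(6)) = (2,6) ∈ E(G2) ✓
  (5,6) → (φ(5),φ(6)) = (0,6) ∈ E(G2) ✓
All 10 edges of G1 map to edges of G2, and |E(G1)| = |E(G2)| = 10, so φ is a bijection on edges as well as vertices. Hence G1 ≅ G2.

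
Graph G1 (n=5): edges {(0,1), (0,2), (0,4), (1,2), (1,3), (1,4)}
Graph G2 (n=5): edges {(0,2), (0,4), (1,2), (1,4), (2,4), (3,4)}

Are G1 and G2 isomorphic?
Yes, isomorphic

The graphs are isomorphic.
One valid mapping φ: V(G1) → V(G2): 0→2, 1→4, 2→1, 3→3, 4→0

Verify φ preserves adjacency — for each edge of G1, its image is an edge of G2:
  (0,1) → (φ(0),φ(1)) = (2,4) ∈ E(G2) ✓
  (0,2) → (φ(0),φ(2)) = (1,2) ∈ E(G2) ✓
  (0,4) → (φ(0),φ(4)) = (0,2) ∈ E(G2) ✓
  (1,2) → (φ(1),φ(2)) = (1,4) ∈ E(G2) ✓
  (1,3) → (φ(1),φ(3)) = (3,4) ∈ E(G2) ✓
  (1,4) → (φ(1),φ(4)) = (0,4) ∈ E(G2) ✓
All 6 edges of G1 map to edges of G2, and |E(G1)| = |E(G2)| = 6, so φ is a bijection on edges as well as vertices. Hence G1 ≅ G2.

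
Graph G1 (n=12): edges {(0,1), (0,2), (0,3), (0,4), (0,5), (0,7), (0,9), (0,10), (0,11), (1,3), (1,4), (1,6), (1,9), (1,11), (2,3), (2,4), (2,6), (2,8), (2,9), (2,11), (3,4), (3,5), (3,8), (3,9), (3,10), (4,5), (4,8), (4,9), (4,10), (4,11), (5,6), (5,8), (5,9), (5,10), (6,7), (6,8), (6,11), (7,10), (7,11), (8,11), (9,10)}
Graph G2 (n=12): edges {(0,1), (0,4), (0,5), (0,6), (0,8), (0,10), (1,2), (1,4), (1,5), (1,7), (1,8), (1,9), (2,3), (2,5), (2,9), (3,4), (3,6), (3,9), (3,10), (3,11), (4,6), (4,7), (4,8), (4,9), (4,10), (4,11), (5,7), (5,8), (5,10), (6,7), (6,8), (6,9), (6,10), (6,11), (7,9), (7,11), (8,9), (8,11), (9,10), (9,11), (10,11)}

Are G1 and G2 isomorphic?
Yes, isomorphic

The graphs are isomorphic.
One valid mapping φ: V(G1) → V(G2): 0→9, 1→7, 2→8, 3→6, 4→4, 5→10, 6→5, 7→2, 8→0, 9→11, 10→3, 11→1

Verify φ preserves adjacency — for each edge of G1, its image is an edge of G2:
  (0,1) → (φ(0),φ(1)) = (7,9) ∈ E(G2) ✓
  (0,2) → (φ(0),φ(2)) = (8,9) ∈ E(G2) ✓
  (0,3) → (φ(0),φ(3)) = (6,9) ∈ E(G2) ✓
  (0,4) → (φ(0),φ(4)) = (4,9) ∈ E(G2) ✓
  (0,5) → (φ(0),φ(5)) = (9,10) ∈ E(G2) ✓
  (0,7) → (φ(0),φ(7)) = (2,9) ∈ E(G2) ✓
  (0,9) → (φ(0),φ(9)) = (9,11) ∈ E(G2) ✓
  (0,10) → (φ(0),φ(10)) = (3,9) ∈ E(G2) ✓
  (0,11) → (φ(0),φ(11)) = (1,9) ∈ E(G2) ✓
  (1,3) → (φ(1),φ(3)) = (6,7) ∈ E(G2) ✓
  (1,4) → (φ(1),φ(4)) = (4,7) ∈ E(G2) ✓
  (1,6) → (φ(1),φ(6)) = (5,7) ∈ E(G2) ✓
  (1,9) → (φ(1),φ(9)) = (7,11) ∈ E(G2) ✓
  (1,11) → (φ(1),φ(11)) = (1,7) ∈ E(G2) ✓
  (2,3) → (φ(2),φ(3)) = (6,8) ∈ E(G2) ✓
  (2,4) → (φ(2),φ(4)) = (4,8) ∈ E(G2) ✓
  (2,6) → (φ(2),φ(6)) = (5,8) ∈ E(G2) ✓
  (2,8) → (φ(2),φ(8)) = (0,8) ∈ E(G2) ✓
  (2,9) → (φ(2),φ(9)) = (8,11) ∈ E(G2) ✓
  (2,11) → (φ(2),φ(11)) = (1,8) ∈ E(G2) ✓
  (3,4) → (φ(3),φ(4)) = (4,6) ∈ E(G2) ✓
  (3,5) → (φ(3),φ(5)) = (6,10) ∈ E(G2) ✓
  (3,8) → (φ(3),φ(8)) = (0,6) ∈ E(G2) ✓
  (3,9) → (φ(3),φ(9)) = (6,11) ∈ E(G2) ✓
  (3,10) → (φ(3),φ(10)) = (3,6) ∈ E(G2) ✓
  (4,5) → (φ(4),φ(5)) = (4,10) ∈ E(G2) ✓
  (4,8) → (φ(4),φ(8)) = (0,4) ∈ E(G2) ✓
  (4,9) → (φ(4),φ(9)) = (4,11) ∈ E(G2) ✓
  (4,10) → (φ(4),φ(10)) = (3,4) ∈ E(G2) ✓
  (4,11) → (φ(4),φ(11)) = (1,4) ∈ E(G2) ✓
  (5,6) → (φ(5),φ(6)) = (5,10) ∈ E(G2) ✓
  (5,8) → (φ(5),φ(8)) = (0,10) ∈ E(G2) ✓
  (5,9) → (φ(5),φ(9)) = (10,11) ∈ E(G2) ✓
  (5,10) → (φ(5),φ(10)) = (3,10) ∈ E(G2) ✓
  (6,7) → (φ(6),φ(7)) = (2,5) ∈ E(G2) ✓
  (6,8) → (φ(6),φ(8)) = (0,5) ∈ E(G2) ✓
  (6,11) → (φ(6),φ(11)) = (1,5) ∈ E(G2) ✓
  (7,10) → (φ(7),φ(10)) = (2,3) ∈ E(G2) ✓
  (7,11) → (φ(7),φ(11)) = (1,2) ∈ E(G2) ✓
  (8,11) → (φ(8),φ(11)) = (0,1) ∈ E(G2) ✓
  (9,10) → (φ(9),φ(10)) = (3,11) ∈ E(G2) ✓
All 41 edges of G1 map to edges of G2, and |E(G1)| = |E(G2)| = 41, so φ is a bijection on edges as well as vertices. Hence G1 ≅ G2.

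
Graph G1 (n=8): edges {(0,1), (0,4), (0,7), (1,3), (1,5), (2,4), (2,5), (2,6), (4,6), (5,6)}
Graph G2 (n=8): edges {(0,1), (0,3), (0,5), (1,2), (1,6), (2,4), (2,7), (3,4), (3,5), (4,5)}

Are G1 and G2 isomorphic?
Yes, isomorphic

The graphs are isomorphic.
One valid mapping φ: V(G1) → V(G2): 0→1, 1→2, 2→5, 3→7, 4→0, 5→4, 6→3, 7→6

Verify φ preserves adjacency — for each edge of G1, its image is an edge of G2:
  (0,1) → (φ(0),φ(1)) = (1,2) ∈ E(G2) ✓
  (0,4) → (φ(0),φ(4)) = (0,1) ∈ E(G2) ✓
  (0,7) → (φ(0),φ(7)) = (1,6) ∈ E(G2) ✓
  (1,3) → (φ(1),φ(3)) = (2,7) ∈ E(G2) ✓
  (1,5) → (φ(1),φ(5)) = (2,4) ∈ E(G2) ✓
  (2,4) → (φ(2),φ(4)) = (0,5) ∈ E(G2) ✓
  (2,5) → (φ(2),φ(5)) = (4,5) ∈ E(G2) ✓
  (2,6) → (φ(2),φ(6)) = (3,5) ∈ E(G2) ✓
  (4,6) → (φ(4),φ(6)) = (0,3) ∈ E(G2) ✓
  (5,6) → (φ(5),φ(6)) = (3,4) ∈ E(G2) ✓
All 10 edges of G1 map to edges of G2, and |E(G1)| = |E(G2)| = 10, so φ is a bijection on edges as well as vertices. Hence G1 ≅ G2.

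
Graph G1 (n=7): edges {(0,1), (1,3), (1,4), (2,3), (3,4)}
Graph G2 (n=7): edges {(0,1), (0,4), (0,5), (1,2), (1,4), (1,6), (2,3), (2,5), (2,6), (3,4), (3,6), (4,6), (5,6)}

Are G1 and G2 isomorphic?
No, not isomorphic

The graphs are NOT isomorphic.

Connected components of G1: 3 component(s) with vertex sets [[5], [6], [0, 1, 2, 3, 4]], sizes [1, 1, 5].
Connected components of G2: 1 component(s) with vertex sets [[0, 1, 2, 3, 4, 5, 6]], sizes [7].
The number of connected components (and the multiset of component sizes) is an isomorphism invariant — an isomorphism maps each component of G1 bijectively onto a component of G2. Since G1 has 3 component(s) and G2 has 1, they cannot be isomorphic.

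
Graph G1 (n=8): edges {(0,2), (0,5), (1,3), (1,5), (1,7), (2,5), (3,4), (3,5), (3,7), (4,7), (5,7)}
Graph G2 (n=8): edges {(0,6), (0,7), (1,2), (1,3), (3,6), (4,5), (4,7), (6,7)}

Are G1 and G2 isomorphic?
No, not isomorphic

The graphs are NOT isomorphic.

Connected components of G1: 2 component(s) with vertex sets [[6], [0, 1, 2, 3, 4, 5, 7]], sizes [1, 7].
Connected components of G2: 1 component(s) with vertex sets [[0, 1, 2, 3, 4, 5, 6, 7]], sizes [8].
The number of connected components (and the multiset of component sizes) is an isomorphism invariant — an isomorphism maps each component of G1 bijectively onto a component of G2. Since G1 has 2 component(s) and G2 has 1, they cannot be isomorphic.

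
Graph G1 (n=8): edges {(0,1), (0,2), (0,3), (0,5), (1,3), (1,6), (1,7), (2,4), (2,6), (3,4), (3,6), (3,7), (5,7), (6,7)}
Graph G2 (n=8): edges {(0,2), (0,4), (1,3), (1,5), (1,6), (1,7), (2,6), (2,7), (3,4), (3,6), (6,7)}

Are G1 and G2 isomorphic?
No, not isomorphic

The graphs are NOT isomorphic.

Degrees in G1: deg(0)=4, deg(1)=4, deg(2)=3, deg(3)=5, deg(4)=2, deg(5)=2, deg(6)=4, deg(7)=4.
Sorted degree sequence of G1: [5, 4, 4, 4, 4, 3, 2, 2].
Degrees in G2: deg(0)=2, deg(1)=4, deg(2)=3, deg(3)=3, deg(4)=2, deg(5)=1, deg(6)=4, deg(7)=3.
Sorted degree sequence of G2: [4, 4, 3, 3, 3, 2, 2, 1].
The (sorted) degree sequence is an isomorphism invariant, so since G1 and G2 have different degree sequences they cannot be isomorphic.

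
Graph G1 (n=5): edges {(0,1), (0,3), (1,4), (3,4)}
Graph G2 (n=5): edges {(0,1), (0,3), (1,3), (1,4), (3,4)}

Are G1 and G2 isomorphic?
No, not isomorphic

The graphs are NOT isomorphic.

Counting edges: G1 has 4 edge(s); G2 has 5 edge(s).
Edge count is an isomorphism invariant (a bijection on vertices induces a bijection on edges), so differing edge counts rule out isomorphism.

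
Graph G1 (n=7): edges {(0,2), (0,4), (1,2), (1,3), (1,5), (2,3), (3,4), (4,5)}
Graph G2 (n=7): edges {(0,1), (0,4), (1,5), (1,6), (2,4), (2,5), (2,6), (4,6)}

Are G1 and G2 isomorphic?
Yes, isomorphic

The graphs are isomorphic.
One valid mapping φ: V(G1) → V(G2): 0→5, 1→4, 2→2, 3→6, 4→1, 5→0, 6→3

Verify φ preserves adjacency — for each edge of G1, its image is an edge of G2:
  (0,2) → (φ(0),φ(2)) = (2,5) ∈ E(G2) ✓
  (0,4) → (φ(0),φ(4)) = (1,5) ∈ E(G2) ✓
  (1,2) → (φ(1),φ(2)) = (2,4) ∈ E(G2) ✓
  (1,3) → (φ(1),φ(3)) = (4,6) ∈ E(G2) ✓
  (1,5) → (φ(1),φ(5)) = (0,4) ∈ E(G2) ✓
  (2,3) → (φ(2),φ(3)) = (2,6) ∈ E(G2) ✓
  (3,4) → (φ(3),φ(4)) = (1,6) ∈ E(G2) ✓
  (4,5) → (φ(4),φ(5)) = (0,1) ∈ E(G2) ✓
All 8 edges of G1 map to edges of G2, and |E(G1)| = |E(G2)| = 8, so φ is a bijection on edges as well as vertices. Hence G1 ≅ G2.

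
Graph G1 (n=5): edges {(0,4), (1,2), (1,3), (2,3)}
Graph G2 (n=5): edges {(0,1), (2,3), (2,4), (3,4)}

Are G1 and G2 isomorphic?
Yes, isomorphic

The graphs are isomorphic.
One valid mapping φ: V(G1) → V(G2): 0→1, 1→3, 2→2, 3→4, 4→0

Verify φ preserves adjacency — for each edge of G1, its image is an edge of G2:
  (0,4) → (φ(0),φ(4)) = (0,1) ∈ E(G2) ✓
  (1,2) → (φ(1),φ(2)) = (2,3) ∈ E(G2) ✓
  (1,3) → (φ(1),φ(3)) = (3,4) ∈ E(G2) ✓
  (2,3) → (φ(2),φ(3)) = (2,4) ∈ E(G2) ✓
All 4 edges of G1 map to edges of G2, and |E(G1)| = |E(G2)| = 4, so φ is a bijection on edges as well as vertices. Hence G1 ≅ G2.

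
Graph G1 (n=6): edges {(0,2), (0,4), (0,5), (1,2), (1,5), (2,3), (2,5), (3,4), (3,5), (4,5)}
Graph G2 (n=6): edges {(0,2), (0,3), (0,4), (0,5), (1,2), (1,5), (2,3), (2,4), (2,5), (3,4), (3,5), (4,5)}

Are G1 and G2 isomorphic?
No, not isomorphic

The graphs are NOT isomorphic.

Counting edges: G1 has 10 edge(s); G2 has 12 edge(s).
Edge count is an isomorphism invariant (a bijection on vertices induces a bijection on edges), so differing edge counts rule out isomorphism.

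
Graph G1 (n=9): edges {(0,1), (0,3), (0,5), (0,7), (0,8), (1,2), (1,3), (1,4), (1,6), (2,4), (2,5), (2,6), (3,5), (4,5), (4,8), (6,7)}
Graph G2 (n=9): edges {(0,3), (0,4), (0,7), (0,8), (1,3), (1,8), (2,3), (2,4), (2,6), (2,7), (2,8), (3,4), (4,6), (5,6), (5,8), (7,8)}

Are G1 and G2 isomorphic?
Yes, isomorphic

The graphs are isomorphic.
One valid mapping φ: V(G1) → V(G2): 0→8, 1→2, 2→4, 3→7, 4→3, 5→0, 6→6, 7→5, 8→1

Verify φ preserves adjacency — for each edge of G1, its image is an edge of G2:
  (0,1) → (φ(0),φ(1)) = (2,8) ∈ E(G2) ✓
  (0,3) → (φ(0),φ(3)) = (7,8) ∈ E(G2) ✓
  (0,5) → (φ(0),φ(5)) = (0,8) ∈ E(G2) ✓
  (0,7) → (φ(0),φ(7)) = (5,8) ∈ E(G2) ✓
  (0,8) → (φ(0),φ(8)) = (1,8) ∈ E(G2) ✓
  (1,2) → (φ(1),φ(2)) = (2,4) ∈ E(G2) ✓
  (1,3) → (φ(1),φ(3)) = (2,7) ∈ E(G2) ✓
  (1,4) → (φ(1),φ(4)) = (2,3) ∈ E(G2) ✓
  (1,6) → (φ(1),φ(6)) = (2,6) ∈ E(G2) ✓
  (2,4) → (φ(2),φ(4)) = (3,4) ∈ E(G2) ✓
  (2,5) → (φ(2),φ(5)) = (0,4) ∈ E(G2) ✓
  (2,6) → (φ(2),φ(6)) = (4,6) ∈ E(G2) ✓
  (3,5) → (φ(3),φ(5)) = (0,7) ∈ E(G2) ✓
  (4,5) → (φ(4),φ(5)) = (0,3) ∈ E(G2) ✓
  (4,8) → (φ(4),φ(8)) = (1,3) ∈ E(G2) ✓
  (6,7) → (φ(6),φ(7)) = (5,6) ∈ E(G2) ✓
All 16 edges of G1 map to edges of G2, and |E(G1)| = |E(G2)| = 16, so φ is a bijection on edges as well as vertices. Hence G1 ≅ G2.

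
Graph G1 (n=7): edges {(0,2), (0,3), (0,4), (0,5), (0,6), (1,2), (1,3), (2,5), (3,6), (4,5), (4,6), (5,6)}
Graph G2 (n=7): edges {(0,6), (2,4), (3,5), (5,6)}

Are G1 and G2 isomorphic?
No, not isomorphic

The graphs are NOT isomorphic.

Connected components of G1: 1 component(s) with vertex sets [[0, 1, 2, 3, 4, 5, 6]], sizes [7].
Connected components of G2: 3 component(s) with vertex sets [[1], [2, 4], [0, 3, 5, 6]], sizes [1, 2, 4].
The number of connected components (and the multiset of component sizes) is an isomorphism invariant — an isomorphism maps each component of G1 bijectively onto a component of G2. Since G1 has 1 component(s) and G2 has 3, they cannot be isomorphic.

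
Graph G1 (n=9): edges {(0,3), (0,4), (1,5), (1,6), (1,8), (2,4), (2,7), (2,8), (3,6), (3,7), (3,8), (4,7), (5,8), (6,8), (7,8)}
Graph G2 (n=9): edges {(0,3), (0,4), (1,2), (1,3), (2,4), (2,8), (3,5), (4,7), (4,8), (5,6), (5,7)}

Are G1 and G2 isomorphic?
No, not isomorphic

The graphs are NOT isomorphic.

Counting triangles (3-cliques): G1 has 6, G2 has 1.
Triangle count is an isomorphism invariant, so differing triangle counts rule out isomorphism.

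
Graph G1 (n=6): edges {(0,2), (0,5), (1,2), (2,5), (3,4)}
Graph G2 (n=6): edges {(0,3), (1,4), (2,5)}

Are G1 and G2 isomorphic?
No, not isomorphic

The graphs are NOT isomorphic.

Counting triangles (3-cliques): G1 has 1, G2 has 0.
Triangle count is an isomorphism invariant, so differing triangle counts rule out isomorphism.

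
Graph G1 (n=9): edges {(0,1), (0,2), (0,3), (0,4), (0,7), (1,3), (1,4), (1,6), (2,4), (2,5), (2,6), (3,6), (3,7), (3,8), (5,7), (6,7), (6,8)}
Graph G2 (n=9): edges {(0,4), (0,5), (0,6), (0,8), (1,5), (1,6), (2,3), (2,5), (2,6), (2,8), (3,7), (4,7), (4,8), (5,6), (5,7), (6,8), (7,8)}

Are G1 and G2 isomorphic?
Yes, isomorphic

The graphs are isomorphic.
One valid mapping φ: V(G1) → V(G2): 0→8, 1→0, 2→7, 3→6, 4→4, 5→3, 6→5, 7→2, 8→1

Verify φ preserves adjacency — for each edge of G1, its image is an edge of G2:
  (0,1) → (φ(0),φ(1)) = (0,8) ∈ E(G2) ✓
  (0,2) → (φ(0),φ(2)) = (7,8) ∈ E(G2) ✓
  (0,3) → (φ(0),φ(3)) = (6,8) ∈ E(G2) ✓
  (0,4) → (φ(0),φ(4)) = (4,8) ∈ E(G2) ✓
  (0,7) → (φ(0),φ(7)) = (2,8) ∈ E(G2) ✓
  (1,3) → (φ(1),φ(3)) = (0,6) ∈ E(G2) ✓
  (1,4) → (φ(1),φ(4)) = (0,4) ∈ E(G2) ✓
  (1,6) → (φ(1),φ(6)) = (0,5) ∈ E(G2) ✓
  (2,4) → (φ(2),φ(4)) = (4,7) ∈ E(G2) ✓
  (2,5) → (φ(2),φ(5)) = (3,7) ∈ E(G2) ✓
  (2,6) → (φ(2),φ(6)) = (5,7) ∈ E(G2) ✓
  (3,6) → (φ(3),φ(6)) = (5,6) ∈ E(G2) ✓
  (3,7) → (φ(3),φ(7)) = (2,6) ∈ E(G2) ✓
  (3,8) → (φ(3),φ(8)) = (1,6) ∈ E(G2) ✓
  (5,7) → (φ(5),φ(7)) = (2,3) ∈ E(G2) ✓
  (6,7) → (φ(6),φ(7)) = (2,5) ∈ E(G2) ✓
  (6,8) → (φ(6),φ(8)) = (1,5) ∈ E(G2) ✓
All 17 edges of G1 map to edges of G2, and |E(G1)| = |E(G2)| = 17, so φ is a bijection on edges as well as vertices. Hence G1 ≅ G2.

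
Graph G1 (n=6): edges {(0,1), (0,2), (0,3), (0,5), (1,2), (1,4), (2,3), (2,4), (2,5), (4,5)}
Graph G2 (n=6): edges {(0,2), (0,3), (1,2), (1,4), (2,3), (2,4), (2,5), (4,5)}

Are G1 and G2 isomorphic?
No, not isomorphic

The graphs are NOT isomorphic.

Counting edges: G1 has 10 edge(s); G2 has 8 edge(s).
Edge count is an isomorphism invariant (a bijection on vertices induces a bijection on edges), so differing edge counts rule out isomorphism.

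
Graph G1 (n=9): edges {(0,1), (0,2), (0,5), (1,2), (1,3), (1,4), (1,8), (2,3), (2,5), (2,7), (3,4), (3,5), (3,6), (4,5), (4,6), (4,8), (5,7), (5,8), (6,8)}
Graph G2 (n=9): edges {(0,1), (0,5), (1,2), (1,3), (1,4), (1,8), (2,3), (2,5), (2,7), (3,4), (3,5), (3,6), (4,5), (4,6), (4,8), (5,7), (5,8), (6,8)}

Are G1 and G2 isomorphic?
No, not isomorphic

The graphs are NOT isomorphic.

Counting edges: G1 has 19 edge(s); G2 has 18 edge(s).
Edge count is an isomorphism invariant (a bijection on vertices induces a bijection on edges), so differing edge counts rule out isomorphism.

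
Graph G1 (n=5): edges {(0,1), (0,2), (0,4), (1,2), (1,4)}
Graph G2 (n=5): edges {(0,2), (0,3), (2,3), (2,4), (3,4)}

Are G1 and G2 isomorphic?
Yes, isomorphic

The graphs are isomorphic.
One valid mapping φ: V(G1) → V(G2): 0→2, 1→3, 2→0, 3→1, 4→4

Verify φ preserves adjacency — for each edge of G1, its image is an edge of G2:
  (0,1) → (φ(0),φ(1)) = (2,3) ∈ E(G2) ✓
  (0,2) → (φ(0),φ(2)) = (0,2) ∈ E(G2) ✓
  (0,4) → (φ(0),φ(4)) = (2,4) ∈ E(G2) ✓
  (1,2) → (φ(1),φ(2)) = (0,3) ∈ E(G2) ✓
  (1,4) → (φ(1),φ(4)) = (3,4) ∈ E(G2) ✓
All 5 edges of G1 map to edges of G2, and |E(G1)| = |E(G2)| = 5, so φ is a bijection on edges as well as vertices. Hence G1 ≅ G2.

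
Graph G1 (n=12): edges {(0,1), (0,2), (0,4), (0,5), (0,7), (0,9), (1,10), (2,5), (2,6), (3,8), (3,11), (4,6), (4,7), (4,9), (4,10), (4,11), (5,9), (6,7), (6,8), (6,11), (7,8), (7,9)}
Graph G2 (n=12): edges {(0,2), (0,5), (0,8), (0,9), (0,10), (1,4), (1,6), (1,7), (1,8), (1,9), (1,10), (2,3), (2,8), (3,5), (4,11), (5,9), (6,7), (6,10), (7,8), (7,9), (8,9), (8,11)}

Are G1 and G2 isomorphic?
Yes, isomorphic

The graphs are isomorphic.
One valid mapping φ: V(G1) → V(G2): 0→1, 1→4, 2→10, 3→3, 4→8, 5→6, 6→0, 7→9, 8→5, 9→7, 10→11, 11→2

Verify φ preserves adjacency — for each edge of G1, its image is an edge of G2:
  (0,1) → (φ(0),φ(1)) = (1,4) ∈ E(G2) ✓
  (0,2) → (φ(0),φ(2)) = (1,10) ∈ E(G2) ✓
  (0,4) → (φ(0),φ(4)) = (1,8) ∈ E(G2) ✓
  (0,5) → (φ(0),φ(5)) = (1,6) ∈ E(G2) ✓
  (0,7) → (φ(0),φ(7)) = (1,9) ∈ E(G2) ✓
  (0,9) → (φ(0),φ(9)) = (1,7) ∈ E(G2) ✓
  (1,10) → (φ(1),φ(10)) = (4,11) ∈ E(G2) ✓
  (2,5) → (φ(2),φ(5)) = (6,10) ∈ E(G2) ✓
  (2,6) → (φ(2),φ(6)) = (0,10) ∈ E(G2) ✓
  (3,8) → (φ(3),φ(8)) = (3,5) ∈ E(G2) ✓
  (3,11) → (φ(3),φ(11)) = (2,3) ∈ E(G2) ✓
  (4,6) → (φ(4),φ(6)) = (0,8) ∈ E(G2) ✓
  (4,7) → (φ(4),φ(7)) = (8,9) ∈ E(G2) ✓
  (4,9) → (φ(4),φ(9)) = (7,8) ∈ E(G2) ✓
  (4,10) → (φ(4),φ(10)) = (8,11) ∈ E(G2) ✓
  (4,11) → (φ(4),φ(11)) = (2,8) ∈ E(G2) ✓
  (5,9) → (φ(5),φ(9)) = (6,7) ∈ E(G2) ✓
  (6,7) → (φ(6),φ(7)) = (0,9) ∈ E(G2) ✓
  (6,8) → (φ(6),φ(8)) = (0,5) ∈ E(G2) ✓
  (6,11) → (φ(6),φ(11)) = (0,2) ∈ E(G2) ✓
  (7,8) → (φ(7),φ(8)) = (5,9) ∈ E(G2) ✓
  (7,9) → (φ(7),φ(9)) = (7,9) ∈ E(G2) ✓
All 22 edges of G1 map to edges of G2, and |E(G1)| = |E(G2)| = 22, so φ is a bijection on edges as well as vertices. Hence G1 ≅ G2.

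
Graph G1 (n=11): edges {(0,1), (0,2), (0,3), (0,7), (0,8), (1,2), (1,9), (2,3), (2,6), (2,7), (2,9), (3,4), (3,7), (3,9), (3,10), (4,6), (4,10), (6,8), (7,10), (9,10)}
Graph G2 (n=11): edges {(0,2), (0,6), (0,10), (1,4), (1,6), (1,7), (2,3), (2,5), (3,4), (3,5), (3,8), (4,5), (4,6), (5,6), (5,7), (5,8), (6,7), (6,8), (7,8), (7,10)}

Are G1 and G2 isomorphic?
Yes, isomorphic

The graphs are isomorphic.
One valid mapping φ: V(G1) → V(G2): 0→7, 1→1, 2→6, 3→5, 4→2, 5→9, 6→0, 7→8, 8→10, 9→4, 10→3

Verify φ preserves adjacency — for each edge of G1, its image is an edge of G2:
  (0,1) → (φ(0),φ(1)) = (1,7) ∈ E(G2) ✓
  (0,2) → (φ(0),φ(2)) = (6,7) ∈ E(G2) ✓
  (0,3) → (φ(0),φ(3)) = (5,7) ∈ E(G2) ✓
  (0,7) → (φ(0),φ(7)) = (7,8) ∈ E(G2) ✓
  (0,8) → (φ(0),φ(8)) = (7,10) ∈ E(G2) ✓
  (1,2) → (φ(1),φ(2)) = (1,6) ∈ E(G2) ✓
  (1,9) → (φ(1),φ(9)) = (1,4) ∈ E(G2) ✓
  (2,3) → (φ(2),φ(3)) = (5,6) ∈ E(G2) ✓
  (2,6) → (φ(2),φ(6)) = (0,6) ∈ E(G2) ✓
  (2,7) → (φ(2),φ(7)) = (6,8) ∈ E(G2) ✓
  (2,9) → (φ(2),φ(9)) = (4,6) ∈ E(G2) ✓
  (3,4) → (φ(3),φ(4)) = (2,5) ∈ E(G2) ✓
  (3,7) → (φ(3),φ(7)) = (5,8) ∈ E(G2) ✓
  (3,9) → (φ(3),φ(9)) = (4,5) ∈ E(G2) ✓
  (3,10) → (φ(3),φ(10)) = (3,5) ∈ E(G2) ✓
  (4,6) → (φ(4),φ(6)) = (0,2) ∈ E(G2) ✓
  (4,10) → (φ(4),φ(10)) = (2,3) ∈ E(G2) ✓
  (6,8) → (φ(6),φ(8)) = (0,10) ∈ E(G2) ✓
  (7,10) → (φ(7),φ(10)) = (3,8) ∈ E(G2) ✓
  (9,10) → (φ(9),φ(10)) = (3,4) ∈ E(G2) ✓
All 20 edges of G1 map to edges of G2, and |E(G1)| = |E(G2)| = 20, so φ is a bijection on edges as well as vertices. Hence G1 ≅ G2.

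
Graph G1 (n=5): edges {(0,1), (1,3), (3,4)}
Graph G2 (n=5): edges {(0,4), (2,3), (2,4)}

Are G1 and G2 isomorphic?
Yes, isomorphic

The graphs are isomorphic.
One valid mapping φ: V(G1) → V(G2): 0→0, 1→4, 2→1, 3→2, 4→3

Verify φ preserves adjacency — for each edge of G1, its image is an edge of G2:
  (0,1) → (φ(0),φ(1)) = (0,4) ∈ E(G2) ✓
  (1,3) → (φ(1),φ(3)) = (2,4) ∈ E(G2) ✓
  (3,4) → (φ(3),φ(4)) = (2,3) ∈ E(G2) ✓
All 3 edges of G1 map to edges of G2, and |E(G1)| = |E(G2)| = 3, so φ is a bijection on edges as well as vertices. Hence G1 ≅ G2.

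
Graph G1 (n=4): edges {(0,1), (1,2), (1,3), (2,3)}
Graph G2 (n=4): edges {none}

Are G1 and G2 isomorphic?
No, not isomorphic

The graphs are NOT isomorphic.

Degrees in G1: deg(0)=1, deg(1)=3, deg(2)=2, deg(3)=2.
Sorted degree sequence of G1: [3, 2, 2, 1].
Degrees in G2: deg(0)=0, deg(1)=0, deg(2)=0, deg(3)=0.
Sorted degree sequence of G2: [0, 0, 0, 0].
The (sorted) degree sequence is an isomorphism invariant, so since G1 and G2 have different degree sequences they cannot be isomorphic.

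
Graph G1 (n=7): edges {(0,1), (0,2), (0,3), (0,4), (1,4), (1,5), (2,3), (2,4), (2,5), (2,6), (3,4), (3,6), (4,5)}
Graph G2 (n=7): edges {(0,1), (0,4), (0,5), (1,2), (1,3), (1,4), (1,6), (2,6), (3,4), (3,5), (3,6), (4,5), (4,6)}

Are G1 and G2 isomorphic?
Yes, isomorphic

The graphs are isomorphic.
One valid mapping φ: V(G1) → V(G2): 0→3, 1→5, 2→1, 3→6, 4→4, 5→0, 6→2

Verify φ preserves adjacency — for each edge of G1, its image is an edge of G2:
  (0,1) → (φ(0),φ(1)) = (3,5) ∈ E(G2) ✓
  (0,2) → (φ(0),φ(2)) = (1,3) ∈ E(G2) ✓
  (0,3) → (φ(0),φ(3)) = (3,6) ∈ E(G2) ✓
  (0,4) → (φ(0),φ(4)) = (3,4) ∈ E(G2) ✓
  (1,4) → (φ(1),φ(4)) = (4,5) ∈ E(G2) ✓
  (1,5) → (φ(1),φ(5)) = (0,5) ∈ E(G2) ✓
  (2,3) → (φ(2),φ(3)) = (1,6) ∈ E(G2) ✓
  (2,4) → (φ(2),φ(4)) = (1,4) ∈ E(G2) ✓
  (2,5) → (φ(2),φ(5)) = (0,1) ∈ E(G2) ✓
  (2,6) → (φ(2),φ(6)) = (1,2) ∈ E(G2) ✓
  (3,4) → (φ(3),φ(4)) = (4,6) ∈ E(G2) ✓
  (3,6) → (φ(3),φ(6)) = (2,6) ∈ E(G2) ✓
  (4,5) → (φ(4),φ(5)) = (0,4) ∈ E(G2) ✓
All 13 edges of G1 map to edges of G2, and |E(G1)| = |E(G2)| = 13, so φ is a bijection on edges as well as vertices. Hence G1 ≅ G2.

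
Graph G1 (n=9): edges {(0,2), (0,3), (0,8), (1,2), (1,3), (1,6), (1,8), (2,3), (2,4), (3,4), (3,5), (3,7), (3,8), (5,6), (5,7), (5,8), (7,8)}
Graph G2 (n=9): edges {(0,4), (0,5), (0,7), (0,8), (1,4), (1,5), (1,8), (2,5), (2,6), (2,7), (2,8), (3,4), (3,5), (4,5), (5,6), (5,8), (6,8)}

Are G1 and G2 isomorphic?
Yes, isomorphic

The graphs are isomorphic.
One valid mapping φ: V(G1) → V(G2): 0→1, 1→0, 2→4, 3→5, 4→3, 5→2, 6→7, 7→6, 8→8

Verify φ preserves adjacency — for each edge of G1, its image is an edge of G2:
  (0,2) → (φ(0),φ(2)) = (1,4) ∈ E(G2) ✓
  (0,3) → (φ(0),φ(3)) = (1,5) ∈ E(G2) ✓
  (0,8) → (φ(0),φ(8)) = (1,8) ∈ E(G2) ✓
  (1,2) → (φ(1),φ(2)) = (0,4) ∈ E(G2) ✓
  (1,3) → (φ(1),φ(3)) = (0,5) ∈ E(G2) ✓
  (1,6) → (φ(1),φ(6)) = (0,7) ∈ E(G2) ✓
  (1,8) → (φ(1),φ(8)) = (0,8) ∈ E(G2) ✓
  (2,3) → (φ(2),φ(3)) = (4,5) ∈ E(G2) ✓
  (2,4) → (φ(2),φ(4)) = (3,4) ∈ E(G2) ✓
  (3,4) → (φ(3),φ(4)) = (3,5) ∈ E(G2) ✓
  (3,5) → (φ(3),φ(5)) = (2,5) ∈ E(G2) ✓
  (3,7) → (φ(3),φ(7)) = (5,6) ∈ E(G2) ✓
  (3,8) → (φ(3),φ(8)) = (5,8) ∈ E(G2) ✓
  (5,6) → (φ(5),φ(6)) = (2,7) ∈ E(G2) ✓
  (5,7) → (φ(5),φ(7)) = (2,6) ∈ E(G2) ✓
  (5,8) → (φ(5),φ(8)) = (2,8) ∈ E(G2) ✓
  (7,8) → (φ(7),φ(8)) = (6,8) ∈ E(G2) ✓
All 17 edges of G1 map to edges of G2, and |E(G1)| = |E(G2)| = 17, so φ is a bijection on edges as well as vertices. Hence G1 ≅ G2.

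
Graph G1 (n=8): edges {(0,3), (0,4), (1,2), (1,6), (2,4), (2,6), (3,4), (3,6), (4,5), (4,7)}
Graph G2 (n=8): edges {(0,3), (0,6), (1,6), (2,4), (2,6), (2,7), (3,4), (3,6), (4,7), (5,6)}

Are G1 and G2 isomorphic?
Yes, isomorphic

The graphs are isomorphic.
One valid mapping φ: V(G1) → V(G2): 0→0, 1→7, 2→2, 3→3, 4→6, 5→5, 6→4, 7→1

Verify φ preserves adjacency — for each edge of G1, its image is an edge of G2:
  (0,3) → (φ(0),φ(3)) = (0,3) ∈ E(G2) ✓
  (0,4) → (φ(0),φ(4)) = (0,6) ∈ E(G2) ✓
  (1,2) → (φ(1),φ(2)) = (2,7) ∈ E(G2) ✓
  (1,6) → (φ(1),φ(6)) = (4,7) ∈ E(G2) ✓
  (2,4) → (φ(2),φ(4)) = (2,6) ∈ E(G2) ✓
  (2,6) → (φ(2),φ(6)) = (2,4) ∈ E(G2) ✓
  (3,4) → (φ(3),φ(4)) = (3,6) ∈ E(G2) ✓
  (3,6) → (φ(3),φ(6)) = (3,4) ∈ E(G2) ✓
  (4,5) → (φ(4),φ(5)) = (5,6) ∈ E(G2) ✓
  (4,7) → (φ(4),φ(7)) = (1,6) ∈ E(G2) ✓
All 10 edges of G1 map to edges of G2, and |E(G1)| = |E(G2)| = 10, so φ is a bijection on edges as well as vertices. Hence G1 ≅ G2.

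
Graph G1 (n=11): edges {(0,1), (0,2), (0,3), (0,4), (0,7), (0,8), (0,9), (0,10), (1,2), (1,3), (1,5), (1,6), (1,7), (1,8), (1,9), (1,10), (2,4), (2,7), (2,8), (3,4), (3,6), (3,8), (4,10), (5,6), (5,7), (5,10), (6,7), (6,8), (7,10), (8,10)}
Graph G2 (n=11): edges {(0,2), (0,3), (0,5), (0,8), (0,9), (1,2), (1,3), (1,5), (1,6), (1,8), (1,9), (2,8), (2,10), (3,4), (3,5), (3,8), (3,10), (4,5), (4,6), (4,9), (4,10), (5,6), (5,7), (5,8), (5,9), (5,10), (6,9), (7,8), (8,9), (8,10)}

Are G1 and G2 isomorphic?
Yes, isomorphic

The graphs are isomorphic.
One valid mapping φ: V(G1) → V(G2): 0→8, 1→5, 2→0, 3→10, 4→2, 5→6, 6→4, 7→9, 8→3, 9→7, 10→1

Verify φ preserves adjacency — for each edge of G1, its image is an edge of G2:
  (0,1) → (φ(0),φ(1)) = (5,8) ∈ E(G2) ✓
  (0,2) → (φ(0),φ(2)) = (0,8) ∈ E(G2) ✓
  (0,3) → (φ(0),φ(3)) = (8,10) ∈ E(G2) ✓
  (0,4) → (φ(0),φ(4)) = (2,8) ∈ E(G2) ✓
  (0,7) → (φ(0),φ(7)) = (8,9) ∈ E(G2) ✓
  (0,8) → (φ(0),φ(8)) = (3,8) ∈ E(G2) ✓
  (0,9) → (φ(0),φ(9)) = (7,8) ∈ E(G2) ✓
  (0,10) → (φ(0),φ(10)) = (1,8) ∈ E(G2) ✓
  (1,2) → (φ(1),φ(2)) = (0,5) ∈ E(G2) ✓
  (1,3) → (φ(1),φ(3)) = (5,10) ∈ E(G2) ✓
  (1,5) → (φ(1),φ(5)) = (5,6) ∈ E(G2) ✓
  (1,6) → (φ(1),φ(6)) = (4,5) ∈ E(G2) ✓
  (1,7) → (φ(1),φ(7)) = (5,9) ∈ E(G2) ✓
  (1,8) → (φ(1),φ(8)) = (3,5) ∈ E(G2) ✓
  (1,9) → (φ(1),φ(9)) = (5,7) ∈ E(G2) ✓
  (1,10) → (φ(1),φ(10)) = (1,5) ∈ E(G2) ✓
  (2,4) → (φ(2),φ(4)) = (0,2) ∈ E(G2) ✓
  (2,7) → (φ(2),φ(7)) = (0,9) ∈ E(G2) ✓
  (2,8) → (φ(2),φ(8)) = (0,3) ∈ E(G2) ✓
  (3,4) → (φ(3),φ(4)) = (2,10) ∈ E(G2) ✓
  (3,6) → (φ(3),φ(6)) = (4,10) ∈ E(G2) ✓
  (3,8) → (φ(3),φ(8)) = (3,10) ∈ E(G2) ✓
  (4,10) → (φ(4),φ(10)) = (1,2) ∈ E(G2) ✓
  (5,6) → (φ(5),φ(6)) = (4,6) ∈ E(G2) ✓
  (5,7) → (φ(5),φ(7)) = (6,9) ∈ E(G2) ✓
  (5,10) → (φ(5),φ(10)) = (1,6) ∈ E(G2) ✓
  (6,7) → (φ(6),φ(7)) = (4,9) ∈ E(G2) ✓
  (6,8) → (φ(6),φ(8)) = (3,4) ∈ E(G2) ✓
  (7,10) → (φ(7),φ(10)) = (1,9) ∈ E(G2) ✓
  (8,10) → (φ(8),φ(10)) = (1,3) ∈ E(G2) ✓
All 30 edges of G1 map to edges of G2, and |E(G1)| = |E(G2)| = 30, so φ is a bijection on edges as well as vertices. Hence G1 ≅ G2.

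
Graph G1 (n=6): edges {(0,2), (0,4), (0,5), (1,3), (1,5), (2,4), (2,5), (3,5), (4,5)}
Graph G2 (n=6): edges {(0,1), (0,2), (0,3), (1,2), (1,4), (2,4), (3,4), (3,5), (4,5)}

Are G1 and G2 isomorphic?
No, not isomorphic

The graphs are NOT isomorphic.

Degrees in G1: deg(0)=3, deg(1)=2, deg(2)=3, deg(3)=2, deg(4)=3, deg(5)=5.
Sorted degree sequence of G1: [5, 3, 3, 3, 2, 2].
Degrees in G2: deg(0)=3, deg(1)=3, deg(2)=3, deg(3)=3, deg(4)=4, deg(5)=2.
Sorted degree sequence of G2: [4, 3, 3, 3, 3, 2].
The (sorted) degree sequence is an isomorphism invariant, so since G1 and G2 have different degree sequences they cannot be isomorphic.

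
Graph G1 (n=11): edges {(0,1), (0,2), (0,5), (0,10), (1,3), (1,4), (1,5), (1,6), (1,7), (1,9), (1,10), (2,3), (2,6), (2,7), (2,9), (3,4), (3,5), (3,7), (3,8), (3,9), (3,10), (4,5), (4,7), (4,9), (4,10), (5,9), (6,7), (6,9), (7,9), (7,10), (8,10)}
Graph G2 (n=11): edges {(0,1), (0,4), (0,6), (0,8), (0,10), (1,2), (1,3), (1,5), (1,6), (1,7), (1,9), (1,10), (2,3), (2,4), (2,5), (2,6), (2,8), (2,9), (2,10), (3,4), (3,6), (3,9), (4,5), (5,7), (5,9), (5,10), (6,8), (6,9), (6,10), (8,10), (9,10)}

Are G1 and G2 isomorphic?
Yes, isomorphic

The graphs are isomorphic.
One valid mapping φ: V(G1) → V(G2): 0→4, 1→2, 2→0, 3→1, 4→9, 5→3, 6→8, 7→10, 8→7, 9→6, 10→5

Verify φ preserves adjacency — for each edge of G1, its image is an edge of G2:
  (0,1) → (φ(0),φ(1)) = (2,4) ∈ E(G2) ✓
  (0,2) → (φ(0),φ(2)) = (0,4) ∈ E(G2) ✓
  (0,5) → (φ(0),φ(5)) = (3,4) ∈ E(G2) ✓
  (0,10) → (φ(0),φ(10)) = (4,5) ∈ E(G2) ✓
  (1,3) → (φ(1),φ(3)) = (1,2) ∈ E(G2) ✓
  (1,4) → (φ(1),φ(4)) = (2,9) ∈ E(G2) ✓
  (1,5) → (φ(1),φ(5)) = (2,3) ∈ E(G2) ✓
  (1,6) → (φ(1),φ(6)) = (2,8) ∈ E(G2) ✓
  (1,7) → (φ(1),φ(7)) = (2,10) ∈ E(G2) ✓
  (1,9) → (φ(1),φ(9)) = (2,6) ∈ E(G2) ✓
  (1,10) → (φ(1),φ(10)) = (2,5) ∈ E(G2) ✓
  (2,3) → (φ(2),φ(3)) = (0,1) ∈ E(G2) ✓
  (2,6) → (φ(2),φ(6)) = (0,8) ∈ E(G2) ✓
  (2,7) → (φ(2),φ(7)) = (0,10) ∈ E(G2) ✓
  (2,9) → (φ(2),φ(9)) = (0,6) ∈ E(G2) ✓
  (3,4) → (φ(3),φ(4)) = (1,9) ∈ E(G2) ✓
  (3,5) → (φ(3),φ(5)) = (1,3) ∈ E(G2) ✓
  (3,7) → (φ(3),φ(7)) = (1,10) ∈ E(G2) ✓
  (3,8) → (φ(3),φ(8)) = (1,7) ∈ E(G2) ✓
  (3,9) → (φ(3),φ(9)) = (1,6) ∈ E(G2) ✓
  (3,10) → (φ(3),φ(10)) = (1,5) ∈ E(G2) ✓
  (4,5) → (φ(4),φ(5)) = (3,9) ∈ E(G2) ✓
  (4,7) → (φ(4),φ(7)) = (9,10) ∈ E(G2) ✓
  (4,9) → (φ(4),φ(9)) = (6,9) ∈ E(G2) ✓
  (4,10) → (φ(4),φ(10)) = (5,9) ∈ E(G2) ✓
  (5,9) → (φ(5),φ(9)) = (3,6) ∈ E(G2) ✓
  (6,7) → (φ(6),φ(7)) = (8,10) ∈ E(G2) ✓
  (6,9) → (φ(6),φ(9)) = (6,8) ∈ E(G2) ✓
  (7,9) → (φ(7),φ(9)) = (6,10) ∈ E(G2) ✓
  (7,10) → (φ(7),φ(10)) = (5,10) ∈ E(G2) ✓
  (8,10) → (φ(8),φ(10)) = (5,7) ∈ E(G2) ✓
All 31 edges of G1 map to edges of G2, and |E(G1)| = |E(G2)| = 31, so φ is a bijection on edges as well as vertices. Hence G1 ≅ G2.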